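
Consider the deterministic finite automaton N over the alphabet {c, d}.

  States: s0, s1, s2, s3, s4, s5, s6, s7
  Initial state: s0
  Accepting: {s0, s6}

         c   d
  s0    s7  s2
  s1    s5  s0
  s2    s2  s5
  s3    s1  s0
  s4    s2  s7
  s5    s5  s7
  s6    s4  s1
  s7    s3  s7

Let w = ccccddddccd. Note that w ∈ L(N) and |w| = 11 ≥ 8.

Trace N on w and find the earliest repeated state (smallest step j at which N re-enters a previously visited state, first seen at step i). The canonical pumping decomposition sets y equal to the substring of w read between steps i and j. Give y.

State sequence: s0 -c-> s7 -c-> s3 -c-> s1 -c-> s5 -d-> s7 -d-> s7 -d-> s7 -d-> s7 -c-> s3 -c-> s1 -d-> s0
First repeat at step 5: s7 was already visited.

So i = 1, j = 5, giving x = w[0:1] = c, y = w[1:5] = cccd, z = w[5:11] = dddccd.
Check: |xy| = 5 ≤ 8 and |y| = 4 ≥ 1. Reading y takes N from s7 back to s7, so every xyⁱz is accepted.
With |Q| = 8, pigeonhole forces a state repeat no later than step 8; the substring read between the first and second visits to that state can be pumped.

cccd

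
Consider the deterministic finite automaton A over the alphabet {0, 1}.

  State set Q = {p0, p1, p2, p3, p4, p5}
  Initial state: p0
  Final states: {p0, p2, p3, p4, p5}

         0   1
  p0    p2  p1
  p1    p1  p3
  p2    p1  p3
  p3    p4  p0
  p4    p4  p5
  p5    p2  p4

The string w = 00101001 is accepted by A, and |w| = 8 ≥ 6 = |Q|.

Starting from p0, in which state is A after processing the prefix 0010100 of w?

p1

State sequence: p0 -0-> p2 -0-> p1 -1-> p3 -0-> p4 -1-> p5 -0-> p2 -0-> p1

After reading 7 characters, A is in state p1.
(This kind of state-tracing is the core of the pumping-lemma construction: with 6 states, pigeonhole forces a repeat within the first 6 steps.)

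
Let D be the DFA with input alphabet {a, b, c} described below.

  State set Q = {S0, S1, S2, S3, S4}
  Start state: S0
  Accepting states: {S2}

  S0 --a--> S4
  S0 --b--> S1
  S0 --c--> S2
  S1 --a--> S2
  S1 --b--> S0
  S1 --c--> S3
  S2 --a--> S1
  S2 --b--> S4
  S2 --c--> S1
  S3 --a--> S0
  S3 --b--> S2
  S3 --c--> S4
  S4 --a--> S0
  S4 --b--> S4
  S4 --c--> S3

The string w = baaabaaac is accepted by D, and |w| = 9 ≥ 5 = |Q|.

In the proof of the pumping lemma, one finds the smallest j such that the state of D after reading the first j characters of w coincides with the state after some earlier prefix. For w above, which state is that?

State sequence: S0 -b-> S1 -a-> S2 -a-> S1 -a-> S2 -b-> S4 -a-> S0 -a-> S4 -a-> S0 -c-> S2
First repeat at step 3: S1 was already visited.

The earliest repeat is at step j = 3: D is in S1, which it already visited at step i = 1.
Since D has 5 states, any run of length ≥ 5 visits 5+1 states, so by pigeonhole some state repeats within the first 5 steps — that repeat gives the pumpable loop.

S1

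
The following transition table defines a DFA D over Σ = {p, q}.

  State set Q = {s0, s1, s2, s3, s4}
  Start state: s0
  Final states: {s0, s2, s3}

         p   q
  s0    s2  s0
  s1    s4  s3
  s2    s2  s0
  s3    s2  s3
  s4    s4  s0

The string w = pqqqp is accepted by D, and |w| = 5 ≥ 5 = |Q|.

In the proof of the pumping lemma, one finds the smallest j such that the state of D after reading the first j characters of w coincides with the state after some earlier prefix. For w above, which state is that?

Run of D on w = p q q q p:
  step 0: s0  (start)
  step 1: s2  (read p: s0→s2)
  step 2: s0  (read q: s2→s0)   ← first repeat (s0 seen earlier)
  step 3: s0  (read q: s0→s0)
  step 4: s0  (read q: s0→s0)
  step 5: s2  (read p: s0→s2)

The earliest repeat is at step j = 2: D is in s0, which it already visited at step i = 0.
With |Q| = 5, pigeonhole forces a state repeat no later than step 5; the substring read between the first and second visits to that state can be pumped.

s0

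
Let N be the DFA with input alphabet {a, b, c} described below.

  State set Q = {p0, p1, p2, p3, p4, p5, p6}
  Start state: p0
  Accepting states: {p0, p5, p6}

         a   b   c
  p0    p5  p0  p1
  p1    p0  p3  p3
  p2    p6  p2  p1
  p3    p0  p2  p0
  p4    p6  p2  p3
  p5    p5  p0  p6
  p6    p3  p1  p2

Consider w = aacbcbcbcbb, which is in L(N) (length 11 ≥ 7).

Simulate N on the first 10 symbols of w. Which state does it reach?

p0

Run of N on the first 10 characters of w = a a c b c b c b c b:
  step 0: p0  (start)
  step 1: p5  (read a: p0→p5)
  step 2: p5  (read a: p5→p5)
  step 3: p6  (read c: p5→p6)
  step 4: p1  (read b: p6→p1)
  step 5: p3  (read c: p1→p3)
  step 6: p2  (read b: p3→p2)
  step 7: p1  (read c: p2→p1)
  step 8: p3  (read b: p1→p3)
  step 9: p0  (read c: p3→p0)
  step 10: p0  (read b: p0→p0)

After reading 10 characters, N is in state p0.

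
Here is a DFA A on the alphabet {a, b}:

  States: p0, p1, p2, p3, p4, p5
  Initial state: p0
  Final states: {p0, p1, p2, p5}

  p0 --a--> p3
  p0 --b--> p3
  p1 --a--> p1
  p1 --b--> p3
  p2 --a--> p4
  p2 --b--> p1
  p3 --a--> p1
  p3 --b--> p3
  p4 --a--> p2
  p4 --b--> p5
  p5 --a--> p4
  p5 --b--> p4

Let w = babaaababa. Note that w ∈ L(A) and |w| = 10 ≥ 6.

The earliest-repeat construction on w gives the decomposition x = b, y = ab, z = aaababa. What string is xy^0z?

baaababa

xy⁰z = xz = b·aaababa = baaababa.
Reading y = ab takes A from p3 back to p3, so after x the machine is still in p3, and z then leads to the accepting state p1. Hence baaababa ∈ L(A).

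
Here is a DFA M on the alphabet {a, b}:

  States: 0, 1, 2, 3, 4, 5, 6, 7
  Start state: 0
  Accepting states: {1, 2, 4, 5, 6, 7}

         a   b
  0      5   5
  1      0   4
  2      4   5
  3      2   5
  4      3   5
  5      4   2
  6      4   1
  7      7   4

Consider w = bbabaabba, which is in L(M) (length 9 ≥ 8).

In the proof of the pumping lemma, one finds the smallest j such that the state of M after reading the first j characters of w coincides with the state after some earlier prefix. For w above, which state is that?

State sequence: 0 -b-> 5 -b-> 2 -a-> 4 -b-> 5 -a-> 4 -a-> 3 -b-> 5 -b-> 2 -a-> 4
First repeat at step 4: 5 was already visited.

The earliest repeat is at step j = 4: M is in 5, which it already visited at step i = 1.
The DFA has 8 states, so the proof of the pumping lemma guarantees a repeated state among the first 8+1 visited; the segment between the two visits is the pumpable y.

5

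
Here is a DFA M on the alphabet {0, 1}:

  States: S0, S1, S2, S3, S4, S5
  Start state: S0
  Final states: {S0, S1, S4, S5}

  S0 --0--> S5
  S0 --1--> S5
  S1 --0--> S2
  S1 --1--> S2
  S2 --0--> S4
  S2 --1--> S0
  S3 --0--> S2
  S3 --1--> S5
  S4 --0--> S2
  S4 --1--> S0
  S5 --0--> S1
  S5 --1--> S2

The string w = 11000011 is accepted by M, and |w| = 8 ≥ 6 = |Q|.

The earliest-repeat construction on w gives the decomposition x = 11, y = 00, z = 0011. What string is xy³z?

110000000011

xy^3z = 11·00·00·00·0011 = 110000000011.
Reading y = 00 takes M from S2 back to S2, so after x·y·y·y the machine is still in S2, and z then leads to the accepting state S5. Hence 110000000011 ∈ L(M).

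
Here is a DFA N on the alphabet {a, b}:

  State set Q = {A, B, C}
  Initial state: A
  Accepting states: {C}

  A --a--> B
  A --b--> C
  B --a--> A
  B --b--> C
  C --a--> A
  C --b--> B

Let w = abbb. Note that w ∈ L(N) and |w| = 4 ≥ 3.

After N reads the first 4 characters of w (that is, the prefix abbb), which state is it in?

C

State sequence: A -a-> B -b-> C -b-> B -b-> C

After reading 4 characters, N is in state C.
(This kind of state-tracing is the core of the pumping-lemma construction: with 3 states, pigeonhole forces a repeat within the first 3 steps.)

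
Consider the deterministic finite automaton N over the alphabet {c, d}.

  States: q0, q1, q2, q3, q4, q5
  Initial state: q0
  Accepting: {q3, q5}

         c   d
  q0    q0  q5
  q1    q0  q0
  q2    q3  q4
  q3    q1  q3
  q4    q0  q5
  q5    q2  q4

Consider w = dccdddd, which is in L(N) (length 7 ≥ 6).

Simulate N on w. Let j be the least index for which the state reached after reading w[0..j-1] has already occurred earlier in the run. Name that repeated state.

State sequence: q0 -d-> q5 -c-> q2 -c-> q3 -d-> q3 -d-> q3 -d-> q3 -d-> q3
First repeat at step 4: q3 was already visited.

The earliest repeat is at step j = 4: N is in q3, which it already visited at step i = 3.
The DFA has 6 states, so the proof of the pumping lemma guarantees a repeated state among the first 6+1 visited; the segment between the two visits is the pumpable y.

q3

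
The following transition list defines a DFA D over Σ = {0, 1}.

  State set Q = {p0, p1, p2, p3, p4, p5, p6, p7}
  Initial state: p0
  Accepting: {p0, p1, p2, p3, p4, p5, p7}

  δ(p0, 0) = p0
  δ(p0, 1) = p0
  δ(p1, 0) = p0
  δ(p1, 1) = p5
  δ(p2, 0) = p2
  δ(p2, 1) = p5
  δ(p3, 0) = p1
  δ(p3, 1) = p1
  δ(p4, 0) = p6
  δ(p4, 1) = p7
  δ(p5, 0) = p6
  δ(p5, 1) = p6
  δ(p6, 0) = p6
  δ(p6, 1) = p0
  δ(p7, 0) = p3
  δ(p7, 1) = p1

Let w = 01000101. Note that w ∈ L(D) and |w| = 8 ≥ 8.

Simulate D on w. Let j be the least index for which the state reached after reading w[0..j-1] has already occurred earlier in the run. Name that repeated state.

State sequence: p0 -0-> p0 -1-> p0 -0-> p0 -0-> p0 -0-> p0 -1-> p0 -0-> p0 -1-> p0
First repeat at step 1: p0 was already visited.

The earliest repeat is at step j = 1: D is in p0, which it already visited at step i = 0.
With |Q| = 8, pigeonhole forces a state repeat no later than step 8; the substring read between the first and second visits to that state can be pumped.

p0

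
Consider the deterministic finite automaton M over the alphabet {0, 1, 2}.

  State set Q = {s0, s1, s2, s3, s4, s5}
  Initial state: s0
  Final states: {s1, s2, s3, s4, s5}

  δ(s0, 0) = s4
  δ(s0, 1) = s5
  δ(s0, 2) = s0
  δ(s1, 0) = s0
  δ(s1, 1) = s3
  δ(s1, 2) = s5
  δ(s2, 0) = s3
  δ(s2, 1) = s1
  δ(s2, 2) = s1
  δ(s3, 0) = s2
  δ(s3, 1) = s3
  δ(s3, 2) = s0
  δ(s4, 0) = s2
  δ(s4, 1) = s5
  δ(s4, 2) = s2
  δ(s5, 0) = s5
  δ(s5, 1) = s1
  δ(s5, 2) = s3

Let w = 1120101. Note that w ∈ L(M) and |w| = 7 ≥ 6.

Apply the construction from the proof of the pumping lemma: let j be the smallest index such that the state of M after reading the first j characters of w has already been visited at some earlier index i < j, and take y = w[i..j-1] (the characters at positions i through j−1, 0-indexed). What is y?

12

Run of M on w = 1 1 2 0 1 0 1:
  step 0: s0  (start)
  step 1: s5  (read 1: s0→s5)
  step 2: s1  (read 1: s5→s1)
  step 3: s5  (read 2: s1→s5)   ← first repeat (s5 seen earlier)
  step 4: s5  (read 0: s5→s5)
  step 5: s1  (read 1: s5→s1)
  step 6: s0  (read 0: s1→s0)
  step 7: s5  (read 1: s0→s5)

So i = 1, j = 3, giving x = w[0:1] = 1, y = w[1:3] = 12, z = w[3:7] = 0101.
Check: |xy| = 3 ≤ 6 and |y| = 2 ≥ 1. Reading y takes M from s5 back to s5, so every xyⁱz is accepted.
Since M has 6 states, any run of length ≥ 6 visits 6+1 states, so by pigeonhole some state repeats within the first 6 steps — that repeat gives the pumpable loop.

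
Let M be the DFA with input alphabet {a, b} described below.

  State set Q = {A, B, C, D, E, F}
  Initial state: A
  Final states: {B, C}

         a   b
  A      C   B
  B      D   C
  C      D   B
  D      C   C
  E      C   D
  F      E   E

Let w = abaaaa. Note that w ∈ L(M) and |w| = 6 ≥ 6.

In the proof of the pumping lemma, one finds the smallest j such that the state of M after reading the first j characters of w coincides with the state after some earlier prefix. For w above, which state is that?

C

Run of M on w = a b a a a a:
  step 0: A  (start)
  step 1: C  (read a: A→C)
  step 2: B  (read b: C→B)
  step 3: D  (read a: B→D)
  step 4: C  (read a: D→C)   ← first repeat (C seen earlier)
  step 5: D  (read a: C→D)
  step 6: C  (read a: D→C)

The earliest repeat is at step j = 4: M is in C, which it already visited at step i = 1.
Pumping length from the standard proof: p = 6 (the number of states). The repeated state found above gives |xy| = j ≤ 6 and |y| = j − i ≥ 1.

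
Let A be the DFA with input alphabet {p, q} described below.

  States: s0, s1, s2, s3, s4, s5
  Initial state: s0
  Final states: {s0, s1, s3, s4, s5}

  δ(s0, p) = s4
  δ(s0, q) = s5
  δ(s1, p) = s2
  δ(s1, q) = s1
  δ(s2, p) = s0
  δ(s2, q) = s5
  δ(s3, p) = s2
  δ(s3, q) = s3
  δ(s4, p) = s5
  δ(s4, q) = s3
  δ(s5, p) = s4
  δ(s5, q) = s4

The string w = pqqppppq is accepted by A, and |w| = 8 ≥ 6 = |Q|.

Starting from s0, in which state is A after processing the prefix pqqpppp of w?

Run of A on the first 7 characters of w = p q q p p p p:
  step 0: s0  (start)
  step 1: s4  (read p: s0→s4)
  step 2: s3  (read q: s4→s3)
  step 3: s3  (read q: s3→s3)
  step 4: s2  (read p: s3→s2)
  step 5: s0  (read p: s2→s0)
  step 6: s4  (read p: s0→s4)
  step 7: s5  (read p: s4→s5)

After reading 7 characters, A is in state s5.

s5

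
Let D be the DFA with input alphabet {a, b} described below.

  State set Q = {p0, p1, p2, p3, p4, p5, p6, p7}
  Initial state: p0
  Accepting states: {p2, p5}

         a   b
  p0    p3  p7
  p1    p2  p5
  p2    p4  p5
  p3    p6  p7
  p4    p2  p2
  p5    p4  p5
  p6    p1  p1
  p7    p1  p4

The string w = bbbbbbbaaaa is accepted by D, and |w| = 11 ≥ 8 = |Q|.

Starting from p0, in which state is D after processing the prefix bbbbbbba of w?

State sequence: p0 -b-> p7 -b-> p4 -b-> p2 -b-> p5 -b-> p5 -b-> p5 -b-> p5 -a-> p4

After reading 8 characters, D is in state p4.

p4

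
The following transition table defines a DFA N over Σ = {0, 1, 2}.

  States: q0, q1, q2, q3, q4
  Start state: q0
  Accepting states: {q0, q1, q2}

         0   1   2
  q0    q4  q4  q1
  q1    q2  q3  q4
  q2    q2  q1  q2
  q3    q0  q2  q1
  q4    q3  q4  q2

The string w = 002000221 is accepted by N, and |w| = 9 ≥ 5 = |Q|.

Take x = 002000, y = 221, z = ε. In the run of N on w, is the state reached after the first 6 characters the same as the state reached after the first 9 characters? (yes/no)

Run of N on the first 9 characters of w = 0 0 2 0 0 0 2 2 1:
  step 0: q0  (start)
  step 1: q4  (read 0: q0→q4)
  step 2: q3  (read 0: q4→q3)
  step 3: q1  (read 2: q3→q1)
  step 4: q2  (read 0: q1→q2)
  step 5: q2  (read 0: q2→q2)
  step 6: q2  (read 0: q2→q2)
  step 7: q2  (read 2: q2→q2)
  step 8: q2  (read 2: q2→q2)
  step 9: q1  (read 1: q2→q1)

After x (step 6): q2. After xy (step 9): q1.
They differ (q2 ≠ q1), so y is not a cycle from the state after x; this split is not the one the pumping-lemma construction produces, and pumping y need not keep the string in L(N).

no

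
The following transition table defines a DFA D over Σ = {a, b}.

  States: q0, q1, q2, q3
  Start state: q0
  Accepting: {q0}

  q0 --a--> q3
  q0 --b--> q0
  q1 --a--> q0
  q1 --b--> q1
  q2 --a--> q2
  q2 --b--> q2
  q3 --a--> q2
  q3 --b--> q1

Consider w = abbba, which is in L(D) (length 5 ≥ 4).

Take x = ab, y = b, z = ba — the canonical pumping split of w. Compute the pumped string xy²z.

abbbba

xy^2z = ab·b·b·ba = abbbba.
Reading y = b takes D from q1 back to q1, so after x·y·y the machine is still in q1, and z then leads to the accepting state q0. Hence abbbba ∈ L(D).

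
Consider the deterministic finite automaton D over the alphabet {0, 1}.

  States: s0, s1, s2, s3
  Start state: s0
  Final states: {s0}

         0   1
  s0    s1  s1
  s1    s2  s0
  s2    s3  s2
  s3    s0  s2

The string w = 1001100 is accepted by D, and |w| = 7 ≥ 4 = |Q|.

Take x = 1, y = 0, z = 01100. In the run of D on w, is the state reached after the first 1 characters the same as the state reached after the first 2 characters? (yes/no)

State sequence: s0 -1-> s1 -0-> s2

After x (step 1): s1. After xy (step 2): s2.
They differ (s1 ≠ s2), so y is not a cycle from the state after x; this split is not the one the pumping-lemma construction produces, and pumping y need not keep the string in L(D).

no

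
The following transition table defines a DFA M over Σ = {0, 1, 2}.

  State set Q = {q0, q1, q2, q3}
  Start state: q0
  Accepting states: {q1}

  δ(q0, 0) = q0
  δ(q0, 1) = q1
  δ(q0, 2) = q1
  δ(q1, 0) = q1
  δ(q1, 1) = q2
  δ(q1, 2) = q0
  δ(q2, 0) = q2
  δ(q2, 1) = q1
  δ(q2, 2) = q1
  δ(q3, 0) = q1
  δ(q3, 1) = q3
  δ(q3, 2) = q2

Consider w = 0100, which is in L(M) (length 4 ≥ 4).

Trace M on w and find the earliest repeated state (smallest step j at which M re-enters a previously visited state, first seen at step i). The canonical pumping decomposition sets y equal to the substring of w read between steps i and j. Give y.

0

State sequence: q0 -0-> q0 -1-> q1 -0-> q1 -0-> q1
First repeat at step 1: q0 was already visited.

So i = 0, j = 1, giving x = w[0:0] = ε, y = w[0:1] = 0, z = w[1:4] = 100.
Check: |xy| = 1 ≤ 4 and |y| = 1 ≥ 1. Reading y takes M from q0 back to q0, so every xyⁱz is accepted.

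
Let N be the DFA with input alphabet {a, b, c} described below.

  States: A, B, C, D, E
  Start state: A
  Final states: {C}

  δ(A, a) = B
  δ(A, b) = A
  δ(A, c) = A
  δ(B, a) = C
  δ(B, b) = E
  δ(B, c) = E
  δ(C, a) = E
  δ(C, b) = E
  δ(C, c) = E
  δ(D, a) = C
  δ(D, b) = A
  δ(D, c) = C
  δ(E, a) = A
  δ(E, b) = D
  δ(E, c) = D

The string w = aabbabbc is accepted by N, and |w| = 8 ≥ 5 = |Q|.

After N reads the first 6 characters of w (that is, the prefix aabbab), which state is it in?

State sequence: A -a-> B -a-> C -b-> E -b-> D -a-> C -b-> E

After reading 6 characters, N is in state E.

E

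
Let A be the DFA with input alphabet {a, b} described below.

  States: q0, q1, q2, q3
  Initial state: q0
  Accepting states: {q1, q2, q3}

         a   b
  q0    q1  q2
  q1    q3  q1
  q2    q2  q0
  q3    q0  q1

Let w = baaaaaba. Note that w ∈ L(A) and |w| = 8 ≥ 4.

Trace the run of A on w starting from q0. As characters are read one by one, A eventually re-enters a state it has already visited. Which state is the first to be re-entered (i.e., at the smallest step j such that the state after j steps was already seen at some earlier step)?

q2

State sequence: q0 -b-> q2 -a-> q2 -a-> q2 -a-> q2 -a-> q2 -a-> q2 -b-> q0 -a-> q1
First repeat at step 2: q2 was already visited.

The earliest repeat is at step j = 2: A is in q2, which it already visited at step i = 1.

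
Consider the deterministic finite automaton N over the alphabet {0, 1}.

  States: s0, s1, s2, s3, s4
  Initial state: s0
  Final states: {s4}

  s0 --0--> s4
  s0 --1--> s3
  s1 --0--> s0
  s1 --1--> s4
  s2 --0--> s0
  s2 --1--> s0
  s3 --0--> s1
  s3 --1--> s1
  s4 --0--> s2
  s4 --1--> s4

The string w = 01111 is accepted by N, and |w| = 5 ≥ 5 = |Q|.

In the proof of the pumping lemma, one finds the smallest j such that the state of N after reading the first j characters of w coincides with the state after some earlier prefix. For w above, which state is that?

State sequence: s0 -0-> s4 -1-> s4 -1-> s4 -1-> s4 -1-> s4
First repeat at step 2: s4 was already visited.

The earliest repeat is at step j = 2: N is in s4, which it already visited at step i = 1.

s4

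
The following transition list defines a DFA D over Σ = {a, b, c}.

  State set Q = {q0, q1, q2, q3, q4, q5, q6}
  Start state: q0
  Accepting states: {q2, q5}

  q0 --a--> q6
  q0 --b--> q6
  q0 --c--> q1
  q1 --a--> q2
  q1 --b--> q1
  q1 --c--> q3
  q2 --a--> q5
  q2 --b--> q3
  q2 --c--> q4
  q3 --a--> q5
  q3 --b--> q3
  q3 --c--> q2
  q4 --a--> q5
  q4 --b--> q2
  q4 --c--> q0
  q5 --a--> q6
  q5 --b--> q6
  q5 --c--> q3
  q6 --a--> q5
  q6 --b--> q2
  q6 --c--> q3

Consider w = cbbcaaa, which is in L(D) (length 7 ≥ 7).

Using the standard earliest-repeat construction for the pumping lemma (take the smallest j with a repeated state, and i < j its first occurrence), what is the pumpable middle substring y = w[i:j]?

Run of D on w = c b b c a a a:
  step 0: q0  (start)
  step 1: q1  (read c: q0→q1)
  step 2: q1  (read b: q1→q1)   ← first repeat (q1 seen earlier)
  step 3: q1  (read b: q1→q1)
  step 4: q3  (read c: q1→q3)
  step 5: q5  (read a: q3→q5)
  step 6: q6  (read a: q5→q6)
  step 7: q5  (read a: q6→q5)

So i = 1, j = 2, giving x = w[0:1] = c, y = w[1:2] = b, z = w[2:7] = bcaaa.
Check: |xy| = 2 ≤ 7 and |y| = 1 ≥ 1. Reading y takes D from q1 back to q1, so every xyⁱz is accepted.

b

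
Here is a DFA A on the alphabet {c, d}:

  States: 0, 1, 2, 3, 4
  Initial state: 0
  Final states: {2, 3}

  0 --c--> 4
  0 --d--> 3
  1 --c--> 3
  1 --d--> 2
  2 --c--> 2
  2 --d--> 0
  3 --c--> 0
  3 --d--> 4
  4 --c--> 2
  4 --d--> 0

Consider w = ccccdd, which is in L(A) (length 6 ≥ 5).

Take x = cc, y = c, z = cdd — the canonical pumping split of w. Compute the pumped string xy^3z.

ccccccdd

xy^3z = cc·c·c·c·cdd = ccccccdd.
Reading y = c takes A from 2 back to 2, so after x·y·y·y the machine is still in 2, and z then leads to the accepting state 3. Hence ccccccdd ∈ L(A).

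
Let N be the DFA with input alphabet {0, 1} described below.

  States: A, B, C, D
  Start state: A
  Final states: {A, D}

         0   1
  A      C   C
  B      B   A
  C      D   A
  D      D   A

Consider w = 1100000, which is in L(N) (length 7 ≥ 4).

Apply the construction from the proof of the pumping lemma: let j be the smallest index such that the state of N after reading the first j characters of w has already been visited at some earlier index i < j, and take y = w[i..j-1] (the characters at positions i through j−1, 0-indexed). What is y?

11

Run of N on w = 1 1 0 0 0 0 0:
  step 0: A  (start)
  step 1: C  (read 1: A→C)
  step 2: A  (read 1: C→A)   ← first repeat (A seen earlier)
  step 3: C  (read 0: A→C)
  step 4: D  (read 0: C→D)
  step 5: D  (read 0: D→D)
  step 6: D  (read 0: D→D)
  step 7: D  (read 0: D→D)

So i = 0, j = 2, giving x = w[0:0] = ε, y = w[0:2] = 11, z = w[2:7] = 00000.
Check: |xy| = 2 ≤ 4 and |y| = 2 ≥ 1. Reading y takes N from A back to A, so every xyⁱz is accepted.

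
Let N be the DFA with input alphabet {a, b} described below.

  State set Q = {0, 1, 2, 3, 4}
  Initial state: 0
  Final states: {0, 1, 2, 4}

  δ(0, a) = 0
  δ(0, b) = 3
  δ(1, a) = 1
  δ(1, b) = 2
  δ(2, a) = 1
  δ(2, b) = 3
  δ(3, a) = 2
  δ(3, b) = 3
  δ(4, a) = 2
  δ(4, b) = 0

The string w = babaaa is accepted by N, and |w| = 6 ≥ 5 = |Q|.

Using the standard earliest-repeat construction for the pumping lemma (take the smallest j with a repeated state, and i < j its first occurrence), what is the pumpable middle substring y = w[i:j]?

Run of N on w = b a b a a a:
  step 0: 0  (start)
  step 1: 3  (read b: 0→3)
  step 2: 2  (read a: 3→2)
  step 3: 3  (read b: 2→3)   ← first repeat (3 seen earlier)
  step 4: 2  (read a: 3→2)
  step 5: 1  (read a: 2→1)
  step 6: 1  (read a: 1→1)

So i = 1, j = 3, giving x = w[0:1] = b, y = w[1:3] = ab, z = w[3:6] = aaa.
Check: |xy| = 3 ≤ 5 and |y| = 2 ≥ 1. Reading y takes N from 3 back to 3, so every xyⁱz is accepted.
Since N has 5 states, any run of length ≥ 5 visits 5+1 states, so by pigeonhole some state repeats within the first 5 steps — that repeat gives the pumpable loop.

ab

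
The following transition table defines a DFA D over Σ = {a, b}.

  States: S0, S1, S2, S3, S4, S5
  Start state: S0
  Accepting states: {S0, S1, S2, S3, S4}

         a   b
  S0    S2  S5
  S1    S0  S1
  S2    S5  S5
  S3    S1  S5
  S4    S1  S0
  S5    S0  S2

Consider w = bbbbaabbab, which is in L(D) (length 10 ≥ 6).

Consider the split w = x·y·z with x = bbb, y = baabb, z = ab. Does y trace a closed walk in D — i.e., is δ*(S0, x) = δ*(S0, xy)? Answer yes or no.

no

State sequence: S0 -b-> S5 -b-> S2 -b-> S5 -b-> S2 -a-> S5 -a-> S0 -b-> S5 -b-> S2

After x (step 3): S5. After xy (step 8): S2.
They differ (S5 ≠ S2), so y is not a cycle from the state after x; this split is not the one the pumping-lemma construction produces, and pumping y need not keep the string in L(D).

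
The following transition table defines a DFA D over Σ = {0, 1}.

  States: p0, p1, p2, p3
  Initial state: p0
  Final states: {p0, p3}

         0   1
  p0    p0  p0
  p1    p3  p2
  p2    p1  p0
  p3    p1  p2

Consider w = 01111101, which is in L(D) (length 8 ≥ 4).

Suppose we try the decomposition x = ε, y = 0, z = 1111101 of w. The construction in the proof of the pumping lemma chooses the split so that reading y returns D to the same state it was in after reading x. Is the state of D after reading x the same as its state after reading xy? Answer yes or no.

yes

Run of D on the first 1 characters of w = 0:
  step 0: p0  (start)
  step 1: p0  (read 0: p0→p0)

After x (step 0): p0. After xy (step 1): p0.
They match, so y = 0 drives D around a cycle from p0 back to itself; pumping y any number of times keeps D in p0 before reading z, and xyⁱz ∈ L(D) for every i ≥ 0.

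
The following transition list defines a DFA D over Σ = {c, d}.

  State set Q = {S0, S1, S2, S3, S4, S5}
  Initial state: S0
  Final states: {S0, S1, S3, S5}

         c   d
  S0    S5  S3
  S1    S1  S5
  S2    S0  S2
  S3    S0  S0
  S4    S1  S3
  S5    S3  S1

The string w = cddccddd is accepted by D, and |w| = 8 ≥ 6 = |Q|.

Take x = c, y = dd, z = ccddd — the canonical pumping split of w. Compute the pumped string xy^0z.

cccddd

xy⁰z = xz = c·ccddd = cccddd.
Reading y = dd takes D from S5 back to S5, so after x the machine is still in S5, and z then leads to the accepting state S3. Hence cccddd ∈ L(D).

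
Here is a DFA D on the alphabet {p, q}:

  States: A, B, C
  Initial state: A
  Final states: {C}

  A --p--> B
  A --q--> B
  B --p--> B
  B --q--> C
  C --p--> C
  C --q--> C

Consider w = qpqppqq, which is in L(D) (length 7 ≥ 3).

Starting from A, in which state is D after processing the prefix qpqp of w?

C

Run of D on the first 4 characters of w = q p q p:
  step 0: A  (start)
  step 1: B  (read q: A→B)
  step 2: B  (read p: B→B)
  step 3: C  (read q: B→C)
  step 4: C  (read p: C→C)

After reading 4 characters, D is in state C.
(This kind of state-tracing is the core of the pumping-lemma construction: with 3 states, pigeonhole forces a repeat within the first 3 steps.)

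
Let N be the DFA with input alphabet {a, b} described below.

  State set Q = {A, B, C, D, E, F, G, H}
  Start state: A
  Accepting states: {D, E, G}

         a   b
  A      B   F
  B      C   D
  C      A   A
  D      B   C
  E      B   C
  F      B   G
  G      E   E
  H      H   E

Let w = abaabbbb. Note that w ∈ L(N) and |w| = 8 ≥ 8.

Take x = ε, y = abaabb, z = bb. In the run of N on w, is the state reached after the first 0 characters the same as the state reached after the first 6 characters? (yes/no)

State sequence: A -a-> B -b-> D -a-> B -a-> C -b-> A -b-> F

After x (step 0): A. After xy (step 6): F.
They differ (A ≠ F), so y is not a cycle from the state after x; this split is not the one the pumping-lemma construction produces, and pumping y need not keep the string in L(N).

no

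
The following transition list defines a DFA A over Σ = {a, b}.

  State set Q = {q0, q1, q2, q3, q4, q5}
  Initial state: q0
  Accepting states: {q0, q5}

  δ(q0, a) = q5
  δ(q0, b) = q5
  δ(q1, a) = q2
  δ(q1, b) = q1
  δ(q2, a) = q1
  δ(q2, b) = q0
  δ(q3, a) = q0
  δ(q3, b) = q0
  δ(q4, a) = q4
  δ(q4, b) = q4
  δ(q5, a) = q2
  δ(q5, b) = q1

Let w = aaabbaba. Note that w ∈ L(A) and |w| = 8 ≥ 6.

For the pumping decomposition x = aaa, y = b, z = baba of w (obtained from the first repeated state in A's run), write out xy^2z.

aaabbbaba

xy^2z = aaa·b·b·baba = aaabbbaba.
Reading y = b takes A from q1 back to q1, so after x·y·y the machine is still in q1, and z then leads to the accepting state q5. Hence aaabbbaba ∈ L(A).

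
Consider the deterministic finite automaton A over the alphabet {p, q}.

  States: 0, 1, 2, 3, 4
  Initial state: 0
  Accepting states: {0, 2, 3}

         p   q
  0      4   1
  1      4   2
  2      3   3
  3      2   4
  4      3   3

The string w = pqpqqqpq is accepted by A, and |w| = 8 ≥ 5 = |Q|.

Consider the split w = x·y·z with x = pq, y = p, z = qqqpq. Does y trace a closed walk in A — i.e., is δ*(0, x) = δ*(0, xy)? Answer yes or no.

Run of A on the first 3 characters of w = p q p:
  step 0: 0  (start)
  step 1: 4  (read p: 0→4)
  step 2: 3  (read q: 4→3)
  step 3: 2  (read p: 3→2)

After x (step 2): 3. After xy (step 3): 2.
They differ (3 ≠ 2), so y is not a cycle from the state after x; this split is not the one the pumping-lemma construction produces, and pumping y need not keep the string in L(A).

no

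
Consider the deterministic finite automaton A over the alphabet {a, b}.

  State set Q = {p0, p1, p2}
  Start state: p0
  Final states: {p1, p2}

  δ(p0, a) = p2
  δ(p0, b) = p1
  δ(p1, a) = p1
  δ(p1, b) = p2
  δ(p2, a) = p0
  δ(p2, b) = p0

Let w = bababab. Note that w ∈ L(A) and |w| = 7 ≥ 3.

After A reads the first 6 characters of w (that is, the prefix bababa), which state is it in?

p1

State sequence: p0 -b-> p1 -a-> p1 -b-> p2 -a-> p0 -b-> p1 -a-> p1

After reading 6 characters, A is in state p1.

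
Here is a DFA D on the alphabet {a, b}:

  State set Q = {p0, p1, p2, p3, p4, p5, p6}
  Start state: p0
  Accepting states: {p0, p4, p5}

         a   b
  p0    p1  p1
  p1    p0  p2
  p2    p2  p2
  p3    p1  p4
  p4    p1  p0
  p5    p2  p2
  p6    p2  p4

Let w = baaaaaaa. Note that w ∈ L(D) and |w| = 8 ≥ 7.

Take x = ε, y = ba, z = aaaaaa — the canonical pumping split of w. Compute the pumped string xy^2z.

xy^2z = ε·ba·ba·aaaaaa = babaaaaaaa.
Reading y = ba takes D from p0 back to p0, so after x·y·y the machine is still in p0, and z then leads to the accepting state p0. Hence babaaaaaaa ∈ L(D).

babaaaaaaa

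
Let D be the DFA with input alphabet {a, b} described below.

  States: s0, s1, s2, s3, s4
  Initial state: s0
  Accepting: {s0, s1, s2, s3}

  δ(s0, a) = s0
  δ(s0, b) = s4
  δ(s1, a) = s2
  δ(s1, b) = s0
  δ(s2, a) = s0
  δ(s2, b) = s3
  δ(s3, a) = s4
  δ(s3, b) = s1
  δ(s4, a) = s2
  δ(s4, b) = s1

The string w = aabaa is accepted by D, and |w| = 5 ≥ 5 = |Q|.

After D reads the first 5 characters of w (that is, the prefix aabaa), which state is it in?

Run of D on the first 5 characters of w = a a b a a:
  step 0: s0  (start)
  step 1: s0  (read a: s0→s0)
  step 2: s0  (read a: s0→s0)
  step 3: s4  (read b: s0→s4)
  step 4: s2  (read a: s4→s2)
  step 5: s0  (read a: s2→s0)

After reading 5 characters, D is in state s0.
(This kind of state-tracing is the core of the pumping-lemma construction: with 5 states, pigeonhole forces a repeat within the first 5 steps.)

s0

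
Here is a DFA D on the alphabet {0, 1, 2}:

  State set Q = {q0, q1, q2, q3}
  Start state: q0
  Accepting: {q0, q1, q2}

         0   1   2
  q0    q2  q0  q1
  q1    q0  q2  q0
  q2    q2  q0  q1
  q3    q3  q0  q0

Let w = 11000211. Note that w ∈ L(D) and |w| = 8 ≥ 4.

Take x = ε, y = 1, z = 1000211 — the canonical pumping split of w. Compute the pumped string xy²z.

111000211

xy^2z = ε·1·1·1000211 = 111000211.
Reading y = 1 takes D from q0 back to q0, so after x·y·y the machine is still in q0, and z then leads to the accepting state q0. Hence 111000211 ∈ L(D).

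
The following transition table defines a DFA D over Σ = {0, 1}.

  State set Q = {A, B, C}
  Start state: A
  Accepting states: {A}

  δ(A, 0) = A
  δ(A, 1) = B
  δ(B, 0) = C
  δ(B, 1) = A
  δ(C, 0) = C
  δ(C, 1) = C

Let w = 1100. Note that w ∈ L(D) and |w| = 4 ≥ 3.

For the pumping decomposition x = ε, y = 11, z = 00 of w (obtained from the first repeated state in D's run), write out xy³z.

11111100

xy^3z = ε·11·11·11·00 = 11111100.
Reading y = 11 takes D from A back to A, so after x·y·y·y the machine is still in A, and z then leads to the accepting state A. Hence 11111100 ∈ L(D).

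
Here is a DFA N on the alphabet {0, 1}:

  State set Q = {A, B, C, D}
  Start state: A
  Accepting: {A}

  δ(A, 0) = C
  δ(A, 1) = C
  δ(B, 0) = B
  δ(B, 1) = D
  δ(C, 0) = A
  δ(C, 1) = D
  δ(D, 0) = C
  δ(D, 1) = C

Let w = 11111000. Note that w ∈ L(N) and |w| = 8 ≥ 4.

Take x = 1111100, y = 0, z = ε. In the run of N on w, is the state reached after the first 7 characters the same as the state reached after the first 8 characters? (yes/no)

Run of N on the first 8 characters of w = 1 1 1 1 1 0 0 0:
  step 0: A  (start)
  step 1: C  (read 1: A→C)
  step 2: D  (read 1: C→D)
  step 3: C  (read 1: D→C)
  step 4: D  (read 1: C→D)
  step 5: C  (read 1: D→C)
  step 6: A  (read 0: C→A)
  step 7: C  (read 0: A→C)
  step 8: A  (read 0: C→A)

After x (step 7): C. After xy (step 8): A.
They differ (C ≠ A), so y is not a cycle from the state after x; this split is not the one the pumping-lemma construction produces, and pumping y need not keep the string in L(N).

no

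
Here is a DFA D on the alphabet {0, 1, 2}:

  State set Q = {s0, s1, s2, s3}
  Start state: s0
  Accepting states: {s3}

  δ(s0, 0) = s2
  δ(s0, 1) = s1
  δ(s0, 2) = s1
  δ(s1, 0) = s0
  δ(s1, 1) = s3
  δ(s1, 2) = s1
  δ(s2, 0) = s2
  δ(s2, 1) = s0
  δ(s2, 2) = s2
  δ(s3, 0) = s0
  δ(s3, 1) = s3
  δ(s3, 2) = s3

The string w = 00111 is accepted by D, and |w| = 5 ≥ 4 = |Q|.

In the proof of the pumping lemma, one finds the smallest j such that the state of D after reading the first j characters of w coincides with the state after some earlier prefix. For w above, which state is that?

State sequence: s0 -0-> s2 -0-> s2 -1-> s0 -1-> s1 -1-> s3
First repeat at step 2: s2 was already visited.

The earliest repeat is at step j = 2: D is in s2, which it already visited at step i = 1.
The DFA has 4 states, so the proof of the pumping lemma guarantees a repeated state among the first 4+1 visited; the segment between the two visits is the pumpable y.

s2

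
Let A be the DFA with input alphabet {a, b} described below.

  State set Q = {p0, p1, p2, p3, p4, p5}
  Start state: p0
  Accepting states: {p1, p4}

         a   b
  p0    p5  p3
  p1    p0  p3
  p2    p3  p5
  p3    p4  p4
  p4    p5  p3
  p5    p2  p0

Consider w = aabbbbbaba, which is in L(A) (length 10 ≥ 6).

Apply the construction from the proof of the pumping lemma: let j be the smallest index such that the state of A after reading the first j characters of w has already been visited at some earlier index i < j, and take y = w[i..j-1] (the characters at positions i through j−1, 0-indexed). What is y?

ab

Run of A on w = a a b b b b b a b a:
  step 0: p0  (start)
  step 1: p5  (read a: p0→p5)
  step 2: p2  (read a: p5→p2)
  step 3: p5  (read b: p2→p5)   ← first repeat (p5 seen earlier)
  step 4: p0  (read b: p5→p0)
  step 5: p3  (read b: p0→p3)
  step 6: p4  (read b: p3→p4)
  step 7: p3  (read b: p4→p3)
  step 8: p4  (read a: p3→p4)
  step 9: p3  (read b: p4→p3)
  step 10: p4  (read a: p3→p4)

So i = 1, j = 3, giving x = w[0:1] = a, y = w[1:3] = ab, z = w[3:10] = bbbbaba.
Check: |xy| = 3 ≤ 6 and |y| = 2 ≥ 1. Reading y takes A from p5 back to p5, so every xyⁱz is accepted.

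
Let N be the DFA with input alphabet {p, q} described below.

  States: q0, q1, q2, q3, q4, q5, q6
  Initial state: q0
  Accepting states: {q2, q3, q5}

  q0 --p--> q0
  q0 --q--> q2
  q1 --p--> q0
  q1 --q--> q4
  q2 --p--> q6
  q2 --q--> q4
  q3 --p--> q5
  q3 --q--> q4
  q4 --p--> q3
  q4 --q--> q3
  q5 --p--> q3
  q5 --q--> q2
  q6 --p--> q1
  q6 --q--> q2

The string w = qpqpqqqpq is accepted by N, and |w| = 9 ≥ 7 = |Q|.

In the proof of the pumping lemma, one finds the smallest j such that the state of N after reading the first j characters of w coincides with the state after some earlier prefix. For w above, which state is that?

State sequence: q0 -q-> q2 -p-> q6 -q-> q2 -p-> q6 -q-> q2 -q-> q4 -q-> q3 -p-> q5 -q-> q2
First repeat at step 3: q2 was already visited.

The earliest repeat is at step j = 3: N is in q2, which it already visited at step i = 1.
Since N has 7 states, any run of length ≥ 7 visits 7+1 states, so by pigeonhole some state repeats within the first 7 steps — that repeat gives the pumpable loop.

q2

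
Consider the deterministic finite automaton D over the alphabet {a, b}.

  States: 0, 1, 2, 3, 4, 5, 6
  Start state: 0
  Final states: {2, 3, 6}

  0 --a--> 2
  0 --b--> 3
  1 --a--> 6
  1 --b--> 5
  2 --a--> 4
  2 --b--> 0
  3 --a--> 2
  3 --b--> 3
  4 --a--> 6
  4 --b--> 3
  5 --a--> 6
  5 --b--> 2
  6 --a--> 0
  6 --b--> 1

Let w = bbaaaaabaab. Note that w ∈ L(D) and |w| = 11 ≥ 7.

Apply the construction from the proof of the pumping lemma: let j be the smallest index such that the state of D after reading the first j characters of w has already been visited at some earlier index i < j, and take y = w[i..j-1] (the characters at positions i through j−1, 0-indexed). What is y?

b

Run of D on w = b b a a a a a b a a b:
  step 0: 0  (start)
  step 1: 3  (read b: 0→3)
  step 2: 3  (read b: 3→3)   ← first repeat (3 seen earlier)
  step 3: 2  (read a: 3→2)
  step 4: 4  (read a: 2→4)
  step 5: 6  (read a: 4→6)
  step 6: 0  (read a: 6→0)
  step 7: 2  (read a: 0→2)
  step 8: 0  (read b: 2→0)
  step 9: 2  (read a: 0→2)
  step 10: 4  (read a: 2→4)
  step 11: 3  (read b: 4→3)

So i = 1, j = 2, giving x = w[0:1] = b, y = w[1:2] = b, z = w[2:11] = aaaaabaab.
Check: |xy| = 2 ≤ 7 and |y| = 1 ≥ 1. Reading y takes D from 3 back to 3, so every xyⁱz is accepted.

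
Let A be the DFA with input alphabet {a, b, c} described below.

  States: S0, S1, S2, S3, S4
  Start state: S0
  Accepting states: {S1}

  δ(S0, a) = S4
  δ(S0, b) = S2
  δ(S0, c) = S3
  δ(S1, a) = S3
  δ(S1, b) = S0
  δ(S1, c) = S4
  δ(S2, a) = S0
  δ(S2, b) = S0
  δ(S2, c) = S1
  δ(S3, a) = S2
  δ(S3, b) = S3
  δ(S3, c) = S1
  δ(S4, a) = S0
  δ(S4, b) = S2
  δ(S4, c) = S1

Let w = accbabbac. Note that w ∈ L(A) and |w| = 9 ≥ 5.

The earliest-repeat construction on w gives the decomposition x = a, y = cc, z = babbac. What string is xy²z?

accccbabbac

xy^2z = a·cc·cc·babbac = accccbabbac.
Reading y = cc takes A from S4 back to S4, so after x·y·y the machine is still in S4, and z then leads to the accepting state S1. Hence accccbabbac ∈ L(A).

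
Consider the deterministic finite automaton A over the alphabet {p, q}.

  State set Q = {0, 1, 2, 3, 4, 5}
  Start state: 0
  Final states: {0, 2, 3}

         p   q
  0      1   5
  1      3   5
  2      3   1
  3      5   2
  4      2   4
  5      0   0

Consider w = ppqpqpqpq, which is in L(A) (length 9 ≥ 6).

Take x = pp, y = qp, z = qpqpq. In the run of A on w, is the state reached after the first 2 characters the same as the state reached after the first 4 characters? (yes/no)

yes

State sequence: 0 -p-> 1 -p-> 3 -q-> 2 -p-> 3

After x (step 2): 3. After xy (step 4): 3.
They match, so y = qp drives A around a cycle from 3 back to itself; pumping y any number of times keeps A in 3 before reading z, and xyⁱz ∈ L(A) for every i ≥ 0.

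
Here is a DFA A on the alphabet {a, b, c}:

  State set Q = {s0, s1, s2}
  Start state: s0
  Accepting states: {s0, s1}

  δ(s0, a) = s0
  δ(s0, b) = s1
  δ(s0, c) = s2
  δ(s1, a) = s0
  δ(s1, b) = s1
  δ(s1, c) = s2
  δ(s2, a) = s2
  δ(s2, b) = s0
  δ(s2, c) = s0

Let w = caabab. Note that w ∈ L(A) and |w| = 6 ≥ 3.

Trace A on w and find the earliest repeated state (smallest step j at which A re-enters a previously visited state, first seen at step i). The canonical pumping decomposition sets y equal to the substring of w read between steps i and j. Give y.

Run of A on w = c a a b a b:
  step 0: s0  (start)
  step 1: s2  (read c: s0→s2)
  step 2: s2  (read a: s2→s2)   ← first repeat (s2 seen earlier)
  step 3: s2  (read a: s2→s2)
  step 4: s0  (read b: s2→s0)
  step 5: s0  (read a: s0→s0)
  step 6: s1  (read b: s0→s1)

So i = 1, j = 2, giving x = w[0:1] = c, y = w[1:2] = a, z = w[2:6] = abab.
Check: |xy| = 2 ≤ 3 and |y| = 1 ≥ 1. Reading y takes A from s2 back to s2, so every xyⁱz is accepted.

a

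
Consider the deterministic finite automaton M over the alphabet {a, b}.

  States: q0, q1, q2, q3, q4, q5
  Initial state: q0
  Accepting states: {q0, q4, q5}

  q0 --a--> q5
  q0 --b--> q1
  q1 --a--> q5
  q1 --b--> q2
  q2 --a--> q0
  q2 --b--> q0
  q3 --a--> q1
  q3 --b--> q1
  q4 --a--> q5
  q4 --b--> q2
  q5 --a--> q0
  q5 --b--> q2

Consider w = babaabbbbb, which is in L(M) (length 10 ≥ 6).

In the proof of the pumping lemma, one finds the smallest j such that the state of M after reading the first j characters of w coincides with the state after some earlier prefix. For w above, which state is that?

q0

State sequence: q0 -b-> q1 -a-> q5 -b-> q2 -a-> q0 -a-> q5 -b-> q2 -b-> q0 -b-> q1 -b-> q2 -b-> q0
First repeat at step 4: q0 was already visited.

The earliest repeat is at step j = 4: M is in q0, which it already visited at step i = 0.
The DFA has 6 states, so the proof of the pumping lemma guarantees a repeated state among the first 6+1 visited; the segment between the two visits is the pumpable y.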